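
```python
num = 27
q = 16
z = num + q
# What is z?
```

Trace:
`num = 27` → num = 27
`q = 16` → q = 16
`z = num + q` → z = 43
So z = 43

Answer: 43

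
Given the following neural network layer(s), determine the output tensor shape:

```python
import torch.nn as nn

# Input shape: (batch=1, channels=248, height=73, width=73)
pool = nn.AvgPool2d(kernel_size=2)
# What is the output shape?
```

Input: (1, 248, 73, 73) -> Output: (1, 248, 36, 36)

Answer: (1, 248, 36, 36)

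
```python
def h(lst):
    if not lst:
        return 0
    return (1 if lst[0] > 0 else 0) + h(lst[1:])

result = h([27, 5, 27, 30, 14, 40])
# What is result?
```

Count of positive elements in [27, 5, 27, 30, 14, 40] = 6

Answer: 6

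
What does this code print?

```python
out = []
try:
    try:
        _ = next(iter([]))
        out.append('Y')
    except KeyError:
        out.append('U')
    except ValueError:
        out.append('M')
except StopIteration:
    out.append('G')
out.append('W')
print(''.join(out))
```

Execution trace: 'G' (outer except StopIteration) → 'W' (after the try/except). Output: GW

Answer: GW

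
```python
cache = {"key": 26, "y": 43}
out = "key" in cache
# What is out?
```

Trace:
`cache = {"key": 26, "y": 43}` → cache = {'key': 26, 'y': 43}
`out = "key" in cache` → out = True
So out = True

Answer: True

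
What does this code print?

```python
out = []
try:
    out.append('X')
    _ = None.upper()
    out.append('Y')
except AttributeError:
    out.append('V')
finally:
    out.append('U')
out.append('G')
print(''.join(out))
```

Execution trace: 'X' (try body) → 'V' (except AttributeError) → 'U' (finally) → 'G' (after the try/except). Output: XVUG

Answer: XVUG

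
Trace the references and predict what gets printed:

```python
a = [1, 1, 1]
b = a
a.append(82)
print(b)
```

Key concept: basic list aliasing.
Step by step:
`a = [1, 1, 1]` → a = [1, 1, 1]
`b = a` → b = [1, 1, 1] (same object as a)
`a.append(82)` → a = [1, 1, 1, 82] (same object as b); b = [1, 1, 1, 82] (same object as a)
`print(b)` → prints [1, 1, 1, 82]

Answer: [1, 1, 1, 82]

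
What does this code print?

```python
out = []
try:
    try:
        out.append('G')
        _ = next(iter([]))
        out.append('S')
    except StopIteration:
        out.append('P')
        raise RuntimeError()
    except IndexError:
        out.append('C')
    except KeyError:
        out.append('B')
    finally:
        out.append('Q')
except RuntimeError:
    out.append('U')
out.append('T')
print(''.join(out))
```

Execution trace: 'G' (try body) → 'P' (except StopIteration) → 'Q' (finally) → 'U' (outer except RuntimeError) → 'T' (after the try/except). Output: GPQUT

Answer: GPQUT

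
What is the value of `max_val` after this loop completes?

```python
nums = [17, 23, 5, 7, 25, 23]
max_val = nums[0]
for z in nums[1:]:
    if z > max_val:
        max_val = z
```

Maximum of [17, 23, 5, 7, 25, 23]
`max_val` takes the values: 17 → 23 → 25

Answer: 25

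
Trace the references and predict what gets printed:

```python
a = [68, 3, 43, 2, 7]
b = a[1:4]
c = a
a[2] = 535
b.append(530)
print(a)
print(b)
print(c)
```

Key concept: slice vs alias.
Step by step:
`a = [68, 3, 43, 2, 7]` → a = [68, 3, 43, 2, 7]
`b = a[1:4]` → b = [3, 43, 2]
`c = a` → c = [68, 3, 43, 2, 7] (same object as a)
`a[2] = 535` → a = [68, 3, 535, 2, 7] (same object as c); c = [68, 3, 535, 2, 7] (same object as a)
`b.append(530)` → b = [3, 43, 2, 530]
`print(a)` → prints [68, 3, 535, 2, 7]
`print(b)` → prints [3, 43, 2, 530]
`print(c)` → prints [68, 3, 535, 2, 7]

Answer:
[68, 3, 535, 2, 7]
[3, 43, 2, 530]
[68, 3, 535, 2, 7]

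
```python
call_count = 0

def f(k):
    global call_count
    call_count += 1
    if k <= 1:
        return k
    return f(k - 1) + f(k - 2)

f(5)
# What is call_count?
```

Calls(k) = 1 + Calls(k-1) + Calls(k-2); Calls(0)=Calls(1)=1. For k=5 this gives 15.

Answer: 15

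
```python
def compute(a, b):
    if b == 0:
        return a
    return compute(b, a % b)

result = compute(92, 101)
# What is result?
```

compute(92, 101) -> compute(101, 92) -> compute(92, 9) -> compute(9, 2) -> compute(2, 1) -> compute(1, 0) -> 1

Answer: 1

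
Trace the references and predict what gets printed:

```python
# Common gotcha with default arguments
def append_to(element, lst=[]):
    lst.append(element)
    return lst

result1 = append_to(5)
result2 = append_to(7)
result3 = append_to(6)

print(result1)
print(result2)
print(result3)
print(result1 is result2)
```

Key concept: mutable default argument gotcha.
Step by step:
`result1 = append_to(5)` → result1 = [5]
`result2 = append_to(7)` → result1 = [5, 7] (same object as result2); result2 = [5, 7] (same object as result1)
`result3 = append_to(6)` → result1 = [5, 7, 6] (same object as result2, result3); result2 = [5, 7, 6] (same object as result1, result3); result3 = [5, 7, 6] (same object as result1, result2)
`print(result1)` → prints [5, 7, 6]
`print(result2)` → prints [5, 7, 6]
`print(result3)` → prints [5, 7, 6]
`print(result1 is result2)` → prints True

Answer:
[5, 7, 6]
[5, 7, 6]
[5, 7, 6]
True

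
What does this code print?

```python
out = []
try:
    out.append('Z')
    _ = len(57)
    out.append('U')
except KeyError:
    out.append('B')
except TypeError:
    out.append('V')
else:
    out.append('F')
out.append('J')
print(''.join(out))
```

Execution trace: 'Z' (try body) → 'V' (except TypeError) → 'J' (after the try/except). Output: ZVJ

Answer: ZVJ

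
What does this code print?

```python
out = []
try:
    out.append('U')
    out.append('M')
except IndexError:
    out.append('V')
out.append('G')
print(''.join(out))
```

Execution trace: 'U' (try body) → 'M' (try body, no exception) → 'G' (after the try/except). Output: UMG

Answer: UMG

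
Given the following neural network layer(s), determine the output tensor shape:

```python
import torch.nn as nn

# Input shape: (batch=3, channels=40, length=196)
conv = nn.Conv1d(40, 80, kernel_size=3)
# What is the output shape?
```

Input: (3, 40, 196) -> Output: (3, 80, 194)

Answer: (3, 80, 194)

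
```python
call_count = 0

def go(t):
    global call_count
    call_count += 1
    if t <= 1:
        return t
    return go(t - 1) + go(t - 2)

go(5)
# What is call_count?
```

Calls(t) = 1 + Calls(t-1) + Calls(t-2); Calls(0)=Calls(1)=1. For t=5 this gives 15.

Answer: 15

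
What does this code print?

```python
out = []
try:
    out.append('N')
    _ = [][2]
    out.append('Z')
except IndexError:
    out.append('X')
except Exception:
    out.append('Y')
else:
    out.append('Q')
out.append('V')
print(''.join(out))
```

Execution trace: 'N' (try body) → 'X' (except IndexError) → 'V' (after the try/except). Output: NXV

Answer: NXV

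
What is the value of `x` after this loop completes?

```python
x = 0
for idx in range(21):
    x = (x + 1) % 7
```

Increment mod 7, 21 times = 0
`x` takes the values: 0 → 1 → 2 → 3 → 4 → 5 → 6 → 0 → 1 → 2 → 3 → 4 → 5 → 6 → 0 → 1 → 2 → 3 → 4 → 5 → 6 → 0

Answer: 0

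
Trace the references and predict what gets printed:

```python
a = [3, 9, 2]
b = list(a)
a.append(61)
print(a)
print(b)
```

Key concept: list() constructor creates copy.
Step by step:
`a = [3, 9, 2]` → a = [3, 9, 2]
`b = list(a)` → b = [3, 9, 2]
`a.append(61)` → a = [3, 9, 2, 61]
`print(a)` → prints [3, 9, 2, 61]
`print(b)` → prints [3, 9, 2]

Answer:
[3, 9, 2, 61]
[3, 9, 2]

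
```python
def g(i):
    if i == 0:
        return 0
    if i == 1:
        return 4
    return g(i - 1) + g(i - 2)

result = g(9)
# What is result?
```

Build up from base cases: g(0)=0, g(1)=4, g(2)=4, g(3)=8, g(4)=12, g(5)=20, g(6)=32, ..., g(9)=136

Answer: 136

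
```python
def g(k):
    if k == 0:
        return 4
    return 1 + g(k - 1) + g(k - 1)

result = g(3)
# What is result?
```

g(k) = 1 + 2·g(k-1), g(0)=4. Closed form: (4+1)·2^3 - 1 = 39.

Answer: 39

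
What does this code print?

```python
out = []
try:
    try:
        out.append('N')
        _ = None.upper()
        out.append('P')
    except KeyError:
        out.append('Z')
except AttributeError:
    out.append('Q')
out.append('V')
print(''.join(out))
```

Execution trace: 'N' (try body) → 'Q' (outer except AttributeError) → 'V' (after the try/except). Output: NQV

Answer: NQV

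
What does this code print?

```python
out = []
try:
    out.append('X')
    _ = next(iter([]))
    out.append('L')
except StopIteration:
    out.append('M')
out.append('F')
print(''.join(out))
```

Execution trace: 'X' (try body) → 'M' (except StopIteration) → 'F' (after the try/except). Output: XMF

Answer: XMF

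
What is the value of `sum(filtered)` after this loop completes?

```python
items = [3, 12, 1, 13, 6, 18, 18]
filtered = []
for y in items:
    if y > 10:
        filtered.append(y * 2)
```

Sum of doubled values > 10
`filtered` takes the values: [] → [24] → [24, 26] → [24, 26, 36] → [24, 26, 36, 36]
So `sum(filtered)` = 122

Answer: 122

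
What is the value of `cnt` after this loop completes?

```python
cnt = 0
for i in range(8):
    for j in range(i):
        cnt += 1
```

Triangle number: 0+1+2+...+7
`cnt` takes the values: 0 → 1 → 2 → 3 → 4 → 5 → 6 → 7 → 8 → 9 → 10 → 11 → 12 → 13 → 14 → 15 → 16 → 17 → 18 → 19 → 20 → 21 → 22 → 23 → 24 → 25 → 26 → 27 → 28

Answer: 28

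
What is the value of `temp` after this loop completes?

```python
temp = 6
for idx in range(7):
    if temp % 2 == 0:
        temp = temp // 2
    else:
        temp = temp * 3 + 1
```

Collatz-style transformation from 6
`temp` takes the values: 6 → 3 → 10 → 5 → 16 → 8 → 4 → 2

Answer: 2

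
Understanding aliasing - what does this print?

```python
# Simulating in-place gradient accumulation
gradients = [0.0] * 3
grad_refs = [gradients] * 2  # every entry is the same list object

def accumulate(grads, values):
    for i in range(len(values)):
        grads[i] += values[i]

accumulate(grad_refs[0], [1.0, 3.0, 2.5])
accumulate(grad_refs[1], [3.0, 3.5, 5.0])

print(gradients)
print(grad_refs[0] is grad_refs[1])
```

Key concept: gradient accumulation aliasing.
Step by step:
`gradients = [0.0] * 3` → gradients = [0.0, 0.0, 0.0]
`grad_refs = [gradients] * 2` → grad_refs = [[0.0, 0.0, 0.0], [0.0, 0.0, 0.0]]
`accumulate(grad_refs[0], [1.0, 3.0, 2.5])` → gradients = [1.0, 3.0, 2.5]; grad_refs = [[1.0, 3.0, 2.5], [1.0, 3.0, 2.5]]
`accumulate(grad_refs[1], [3.0, 3.5, 5.0])` → gradients = [4.0, 6.5, 7.5]; grad_refs = [[4.0, 6.5, 7.5], [4.0, 6.5, 7.5]]
`print(gradients)` → prints [4.0, 6.5, 7.5]
`print(grad_refs[0] is grad_refs[1])` → prints True

Answer:
[4.0, 6.5, 7.5]
True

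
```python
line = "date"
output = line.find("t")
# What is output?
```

Trace:
`line = "date"` → line = 'date'
`output = line.find("t")` → output = 2
So output = 2

Answer: 2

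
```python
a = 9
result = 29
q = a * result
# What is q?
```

Trace:
`a = 9` → a = 9
`result = 29` → result = 29
`q = a * result` → q = 261
So q = 261

Answer: 261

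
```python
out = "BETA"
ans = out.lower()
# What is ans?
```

Trace:
`out = "BETA"` → out = 'BETA'
`ans = out.lower()` → ans = 'beta'
So ans = 'beta'

Answer: 'beta'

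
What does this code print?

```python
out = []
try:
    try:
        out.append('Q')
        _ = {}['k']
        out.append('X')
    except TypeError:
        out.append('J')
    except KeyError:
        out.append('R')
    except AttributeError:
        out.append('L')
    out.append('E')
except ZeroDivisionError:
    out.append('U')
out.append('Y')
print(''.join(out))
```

Execution trace: 'Q' (inner try body) → 'R' (inner except KeyError) → 'E' (try body, no exception) → 'Y' (after the try/except). Output: QREY

Answer: QREY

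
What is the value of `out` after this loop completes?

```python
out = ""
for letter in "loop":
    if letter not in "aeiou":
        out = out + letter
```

Remove vowels from 'loop'
`out` takes the values: "" → "l" → "lp"

Answer: "lp"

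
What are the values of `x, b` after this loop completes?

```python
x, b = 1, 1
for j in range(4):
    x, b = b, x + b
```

Fibonacci: after 4 iterations
`x, b` takes the values: (1, 1) → (1, 2) → (2, 3) → (3, 5) → (5, 8)

Answer: 5, 8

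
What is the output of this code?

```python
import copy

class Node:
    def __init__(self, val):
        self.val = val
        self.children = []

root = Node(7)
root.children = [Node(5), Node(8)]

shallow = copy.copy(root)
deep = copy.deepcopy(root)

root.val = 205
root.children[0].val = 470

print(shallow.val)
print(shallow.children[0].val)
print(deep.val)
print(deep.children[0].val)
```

Key concept: deep copy with custom objects.
Step by step:
`root = Node(7)` → root = Node(val=7, children=[])
`root.children = [Node(5), Node(8)]` → root = Node(val=7, children=[Node(val=5, children=[]), Node(val=8, children=[])])
`shallow = copy.copy(root)` → shallow = Node(val=7, children=[Node(val=5, children=[]), Node(val=8, children=[])])
`deep = copy.deepcopy(root)` → deep = Node(val=7, children=[Node(val=5, children=[]), Node(val=8, children=[])])
`root.val = 205` → root = Node(val=205, children=[Node(val=5, children=[]), Node(val=8, children=[])])
`root.children[0].val = 470` → root = Node(val=205, children=[Node(val=470, children=[]), Node(val=8, children=[])]); shallow = Node(val=7, children=[Node(val=470, children=[]), Node(val=8, children=[])])
`print(shallow.val)` → prints 7
`print(shallow.children[0].val)` → prints 470
`print(deep.val)` → prints 7
`print(deep.children[0].val)` → prints 5

Answer:
7
470
7
5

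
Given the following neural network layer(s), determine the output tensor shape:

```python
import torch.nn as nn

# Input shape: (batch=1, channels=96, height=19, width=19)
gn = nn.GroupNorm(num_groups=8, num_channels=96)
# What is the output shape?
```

Input: (1, 96, 19, 19) -> Output: (1, 96, 19, 19)

Answer: (1, 96, 19, 19)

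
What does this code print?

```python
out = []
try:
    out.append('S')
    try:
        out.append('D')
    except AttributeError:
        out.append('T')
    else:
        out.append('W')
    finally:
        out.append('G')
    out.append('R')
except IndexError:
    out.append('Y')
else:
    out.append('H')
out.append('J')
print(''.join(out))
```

Execution trace: 'S' (try body) → 'D' (inner try body, no exception) → 'W' (inner else) → 'G' (inner finally) → 'R' (try body, no exception) → 'H' (else) → 'J' (after the try/except). Output: SDWGRHJ

Answer: SDWGRHJ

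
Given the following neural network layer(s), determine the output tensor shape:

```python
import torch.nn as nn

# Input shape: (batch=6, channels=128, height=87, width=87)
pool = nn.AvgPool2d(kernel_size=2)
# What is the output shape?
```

Input: (6, 128, 87, 87) -> Output: (6, 128, 43, 43)

Answer: (6, 128, 43, 43)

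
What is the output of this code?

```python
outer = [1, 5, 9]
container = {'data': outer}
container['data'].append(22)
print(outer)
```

Key concept: dict holds reference to list.
Step by step:
`outer = [1, 5, 9]` → outer = [1, 5, 9]
`container = {'data': outer}` → container = {'data': [1, 5, 9]}
`container['data'].append(22)` → outer = [1, 5, 9, 22]; container = {'data': [1, 5, 9, 22]}
`print(outer)` → prints [1, 5, 9, 22]

Answer: [1, 5, 9, 22]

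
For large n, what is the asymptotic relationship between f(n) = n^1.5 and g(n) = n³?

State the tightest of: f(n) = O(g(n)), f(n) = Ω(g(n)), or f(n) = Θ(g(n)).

n^1.5 vs n³: f(n) = O(g(n)) but not Ω(g(n)) — n³ grows strictly faster than n^1.5.

Answer: f(n) = O(g(n)) but not Ω(g(n)) — n³ grows strictly faster than n^1.5.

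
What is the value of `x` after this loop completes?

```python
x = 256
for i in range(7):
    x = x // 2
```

Halve 7 times: 256 // 2^7 = 2
`x` takes the values: 256 → 128 → 64 → 32 → 16 → 8 → 4 → 2

Answer: 2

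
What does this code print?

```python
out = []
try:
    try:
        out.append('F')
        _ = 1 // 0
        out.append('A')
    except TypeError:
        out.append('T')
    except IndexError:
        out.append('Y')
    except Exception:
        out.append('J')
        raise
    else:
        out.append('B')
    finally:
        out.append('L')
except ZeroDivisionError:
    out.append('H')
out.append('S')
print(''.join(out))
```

Execution trace: 'F' (inner try body) → 'J' (inner except Exception) → 'L' (inner finally) → 'H' (outer except ZeroDivisionError) → 'S' (after the try/except). Output: FJLHS

Answer: FJLHS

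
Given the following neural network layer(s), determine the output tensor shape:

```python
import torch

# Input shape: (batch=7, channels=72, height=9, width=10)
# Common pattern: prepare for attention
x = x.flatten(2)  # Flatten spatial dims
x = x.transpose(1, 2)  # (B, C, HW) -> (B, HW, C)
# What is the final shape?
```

Input: (7, 72, 9, 10) -> after flatten(2): (7, 72, 90) -> Output: (7, 90, 72)

Answer: (7, 90, 72)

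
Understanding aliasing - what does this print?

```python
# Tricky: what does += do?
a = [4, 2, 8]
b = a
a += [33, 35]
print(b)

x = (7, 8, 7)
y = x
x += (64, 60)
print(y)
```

Key concept: += behavior differs for mutable vs immutable.
Step by step:
`a = [4, 2, 8]` → a = [4, 2, 8]
`b = a` → b = [4, 2, 8] (same object as a)
`a += [33, 35]` → a = [4, 2, 8, 33, 35] (same object as b); b = [4, 2, 8, 33, 35] (same object as a)
`print(b)` → prints [4, 2, 8, 33, 35]
`x = (7, 8, 7)` → x = (7, 8, 7)
`y = x` → y = (7, 8, 7)
`x += (64, 60)` → x = (7, 8, 7, 64, 60)
`print(y)` → prints (7, 8, 7)

Answer:
[4, 2, 8, 33, 35]
(7, 8, 7)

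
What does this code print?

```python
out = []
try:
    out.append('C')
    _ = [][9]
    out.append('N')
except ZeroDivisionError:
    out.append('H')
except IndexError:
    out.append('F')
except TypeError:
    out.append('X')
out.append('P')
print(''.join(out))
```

Execution trace: 'C' (try body) → 'F' (except IndexError) → 'P' (after the try/except). Output: CFP

Answer: CFP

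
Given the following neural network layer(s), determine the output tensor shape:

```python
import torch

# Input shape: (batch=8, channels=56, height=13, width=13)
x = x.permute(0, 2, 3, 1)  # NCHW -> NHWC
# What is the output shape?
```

Input: (8, 56, 13, 13) -> Output: (8, 13, 13, 56)

Answer: (8, 13, 13, 56)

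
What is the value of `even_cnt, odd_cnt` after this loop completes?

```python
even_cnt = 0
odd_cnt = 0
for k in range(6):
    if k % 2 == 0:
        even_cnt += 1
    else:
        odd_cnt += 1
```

Count evens and odds in range(6)
`even_cnt, odd_cnt` takes the values: (0, 0) → (1, 0) → (1, 1) → (2, 1) → (2, 2) → (3, 2) → (3, 3)

Answer: 3, 3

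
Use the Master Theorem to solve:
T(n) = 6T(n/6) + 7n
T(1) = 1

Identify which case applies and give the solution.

a=6, b=6, f(n)=7n. log_6(6) = 1. Since c=1 = 1, Case 2 applies: T(n) = Θ(n^log_b(a) · log n) = O(n log n).

Answer: O(n log n) - Case 2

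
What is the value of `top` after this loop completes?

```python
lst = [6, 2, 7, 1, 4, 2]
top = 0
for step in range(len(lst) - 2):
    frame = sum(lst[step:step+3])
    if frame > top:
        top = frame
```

Max sum of 3-element window in [6, 2, 7, 1, 4, 2]
`top` takes the values: 0 → 15

Answer: 15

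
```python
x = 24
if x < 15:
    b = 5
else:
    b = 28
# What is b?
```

Trace:
`x = 24` → x = 24
`if x < 15: ...` → x < 15 is False, take else branch → b = 28
So b = 28

Answer: 28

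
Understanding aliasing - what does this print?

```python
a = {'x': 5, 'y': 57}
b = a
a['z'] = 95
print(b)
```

Key concept: dict aliasing.
Step by step:
`a = {'x': 5, 'y': 57}` → a = {'x': 5, 'y': 57}
`b = a` → b = {'x': 5, 'y': 57} (same object as a)
`a['z'] = 95` → a = {'x': 5, 'y': 57, 'z': 95} (same object as b); b = {'x': 5, 'y': 57, 'z': 95} (same object as a)
`print(b)` → prints {'x': 5, 'y': 57, 'z': 95}

Answer: {'x': 5, 'y': 57, 'z': 95}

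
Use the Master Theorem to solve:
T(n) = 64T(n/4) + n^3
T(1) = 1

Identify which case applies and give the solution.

a=64, b=4, f(n)=n^3. log_4(64) = 3. Since c=3 = 3, Case 2 applies: T(n) = Θ(n^log_b(a) · log n) = O(n^3 log n).

Answer: O(n^3 log n) - Case 2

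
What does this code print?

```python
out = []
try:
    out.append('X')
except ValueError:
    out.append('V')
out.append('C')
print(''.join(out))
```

Execution trace: 'X' (try body, no exception) → 'C' (after the try/except). Output: XC

Answer: XC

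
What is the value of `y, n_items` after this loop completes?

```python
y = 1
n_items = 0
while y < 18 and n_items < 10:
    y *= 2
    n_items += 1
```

Double until >= 18 or 10 iterations
`y, n_items` takes the values: (1, 0) → (2, 0) → (2, 1) → (4, 1) → (4, 2) → (8, 2) → (8, 3) → (16, 3) → (16, 4) → (32, 4) → (32, 5)

Answer: 32, 5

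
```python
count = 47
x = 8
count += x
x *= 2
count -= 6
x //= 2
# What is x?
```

Trace:
`count = 47` → count = 47
`x = 8` → x = 8
`count += x` → count = 55
`x *= 2` → x = 16
`count -= 6` → count = 49
`x //= 2` → x = 8
So x = 8

Answer: 8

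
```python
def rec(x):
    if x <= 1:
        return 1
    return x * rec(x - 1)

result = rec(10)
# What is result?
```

rec(10) = 10 * 9 * 8 * 7 * 6 * 5 * 4 * 3 * 2 * 1 = 3628800

Answer: 3628800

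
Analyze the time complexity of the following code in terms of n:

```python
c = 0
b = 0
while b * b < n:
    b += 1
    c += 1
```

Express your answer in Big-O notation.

Each loop level contributes: √n. Multiplying the contributions gives O(√n).

Answer: O(√n)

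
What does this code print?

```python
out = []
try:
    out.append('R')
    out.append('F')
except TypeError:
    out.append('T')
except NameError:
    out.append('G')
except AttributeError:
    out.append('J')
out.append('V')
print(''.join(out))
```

Execution trace: 'R' (try body) → 'F' (try body, no exception) → 'V' (after the try/except). Output: RFV

Answer: RFV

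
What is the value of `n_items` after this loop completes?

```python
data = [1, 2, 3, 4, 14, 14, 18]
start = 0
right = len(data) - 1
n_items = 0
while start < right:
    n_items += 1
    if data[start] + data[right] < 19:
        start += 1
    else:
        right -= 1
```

Steps to find pair summing to 19
`n_items` takes the values: 0 → 1 → 2 → 3 → 4 → 5 → 6

Answer: 6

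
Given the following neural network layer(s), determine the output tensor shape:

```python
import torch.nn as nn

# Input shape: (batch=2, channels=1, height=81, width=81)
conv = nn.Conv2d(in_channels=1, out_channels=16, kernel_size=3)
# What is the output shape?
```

Input: (2, 1, 81, 81) -> Output: (2, 16, 79, 79)

Answer: (2, 16, 79, 79)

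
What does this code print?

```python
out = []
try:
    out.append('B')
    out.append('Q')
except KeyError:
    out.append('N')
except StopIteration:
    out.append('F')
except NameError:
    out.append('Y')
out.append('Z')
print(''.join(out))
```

Execution trace: 'B' (try body) → 'Q' (try body, no exception) → 'Z' (after the try/except). Output: BQZ

Answer: BQZ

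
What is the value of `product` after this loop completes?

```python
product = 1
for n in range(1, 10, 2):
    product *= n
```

Product of 1, 3, 5, ... up to 9
`product` takes the values: 1 → 3 → 15 → 105 → 945

Answer: 945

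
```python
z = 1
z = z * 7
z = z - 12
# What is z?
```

Trace:
`z = 1` → z = 1
`z = z * 7` → z = 7
`z = z - 12` → z = -5
So z = -5

Answer: -5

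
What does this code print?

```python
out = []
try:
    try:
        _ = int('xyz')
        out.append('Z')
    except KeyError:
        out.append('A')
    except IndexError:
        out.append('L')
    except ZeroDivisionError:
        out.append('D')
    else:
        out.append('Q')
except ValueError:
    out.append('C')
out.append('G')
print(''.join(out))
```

Execution trace: 'C' (outer except ValueError) → 'G' (after the try/except). Output: CG

Answer: CG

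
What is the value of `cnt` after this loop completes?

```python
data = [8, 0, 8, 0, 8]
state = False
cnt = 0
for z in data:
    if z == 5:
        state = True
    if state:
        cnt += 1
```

Count elements after first 5 in [8, 0, 8, 0, 8]
`cnt` takes the values: 0

Answer: 0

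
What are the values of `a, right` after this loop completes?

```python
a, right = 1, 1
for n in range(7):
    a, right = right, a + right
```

Fibonacci: after 7 iterations
`a, right` takes the values: (1, 1) → (1, 2) → (2, 3) → (3, 5) → (5, 8) → (8, 13) → (13, 21) → (21, 34)

Answer: 21, 34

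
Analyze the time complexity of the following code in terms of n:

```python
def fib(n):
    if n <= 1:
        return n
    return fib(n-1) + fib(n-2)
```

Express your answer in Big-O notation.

This is Recursive Fibonacci (naive). Time complexity: O(2^n).

Answer: O(2^n)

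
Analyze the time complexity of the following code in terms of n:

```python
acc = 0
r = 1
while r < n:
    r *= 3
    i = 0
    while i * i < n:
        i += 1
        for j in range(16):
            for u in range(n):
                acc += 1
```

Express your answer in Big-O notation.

Each loop level contributes: log n × √n × 1 × n. Multiplying the contributions gives O(n√n log n).

Answer: O(n√n log n)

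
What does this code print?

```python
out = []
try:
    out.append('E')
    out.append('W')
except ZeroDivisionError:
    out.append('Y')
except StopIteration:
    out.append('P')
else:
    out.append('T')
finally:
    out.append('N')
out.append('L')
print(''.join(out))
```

Execution trace: 'E' (try body) → 'W' (try body, no exception) → 'T' (else) → 'N' (finally) → 'L' (after the try/except). Output: EWTNL

Answer: EWTNL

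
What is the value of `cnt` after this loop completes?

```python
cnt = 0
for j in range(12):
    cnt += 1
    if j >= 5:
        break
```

Loop breaks when j reaches 5, cnt is 6
`cnt` takes the values: 0 → 1 → 2 → 3 → 4 → 5 → 6

Answer: 6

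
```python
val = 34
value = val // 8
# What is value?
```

Trace:
`val = 34` → val = 34
`value = val // 8` → value = 4
So value = 4

Answer: 4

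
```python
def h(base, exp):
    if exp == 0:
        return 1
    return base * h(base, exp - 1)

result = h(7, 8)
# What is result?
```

h(7, 8) = 7 * 7 * 7 * 7 * 7 * 7 * 7 * 7 = 5764801

Answer: 5764801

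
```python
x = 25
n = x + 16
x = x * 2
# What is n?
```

Trace:
`x = 25` → x = 25
`n = x + 16` → n = 41
`x = x * 2` → x = 50
So n = 41

Answer: 41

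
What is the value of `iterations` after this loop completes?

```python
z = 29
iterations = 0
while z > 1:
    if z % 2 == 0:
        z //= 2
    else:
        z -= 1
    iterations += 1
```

Steps to reduce 29 to 1
`iterations` takes the values: 0 → 1 → 2 → 3 → 4 → 5 → 6 → 7

Answer: 7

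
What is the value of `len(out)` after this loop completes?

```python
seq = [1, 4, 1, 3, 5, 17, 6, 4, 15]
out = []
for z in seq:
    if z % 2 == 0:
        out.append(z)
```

Count even numbers in [1, 4, 1, 3, 5, 17, 6, 4, 15]
`out` takes the values: [] → [4] → [4, 6] → [4, 6, 4]
So `len(out)` = 3

Answer: 3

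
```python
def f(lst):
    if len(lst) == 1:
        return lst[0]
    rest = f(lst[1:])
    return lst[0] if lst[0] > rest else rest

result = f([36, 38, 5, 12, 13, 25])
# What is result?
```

Recursive max over [36, 38, 5, 12, 13, 25] = 38

Answer: 38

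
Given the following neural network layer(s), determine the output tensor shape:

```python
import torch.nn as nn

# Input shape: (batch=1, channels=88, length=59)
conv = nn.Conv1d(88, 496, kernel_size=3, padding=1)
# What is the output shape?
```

Input: (1, 88, 59) -> Output: (1, 496, 59)

Answer: (1, 496, 59)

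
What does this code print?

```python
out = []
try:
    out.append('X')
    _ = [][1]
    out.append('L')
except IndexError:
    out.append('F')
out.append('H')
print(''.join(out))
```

Execution trace: 'X' (try body) → 'F' (except IndexError) → 'H' (after the try/except). Output: XFH

Answer: XFH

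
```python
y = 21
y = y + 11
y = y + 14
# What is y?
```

Trace:
`y = 21` → y = 21
`y = y + 11` → y = 32
`y = y + 14` → y = 46
So y = 46

Answer: 46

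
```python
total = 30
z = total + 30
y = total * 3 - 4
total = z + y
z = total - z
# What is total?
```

Trace:
`total = 30` → total = 30
`z = total + 30` → z = 60
`y = total * 3 - 4` → y = 86
`total = z + y` → total = 146
`z = total - z` → z = 86
So total = 146

Answer: 146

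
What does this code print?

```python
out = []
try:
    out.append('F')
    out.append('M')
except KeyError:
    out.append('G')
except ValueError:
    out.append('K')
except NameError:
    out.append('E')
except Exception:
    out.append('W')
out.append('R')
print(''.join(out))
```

Execution trace: 'F' (try body) → 'M' (try body, no exception) → 'R' (after the try/except). Output: FMR

Answer: FMR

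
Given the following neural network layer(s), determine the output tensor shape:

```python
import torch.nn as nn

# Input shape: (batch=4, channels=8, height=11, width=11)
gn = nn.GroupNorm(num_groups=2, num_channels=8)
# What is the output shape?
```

Input: (4, 8, 11, 11) -> Output: (4, 8, 11, 11)

Answer: (4, 8, 11, 11)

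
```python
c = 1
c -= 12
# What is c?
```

Trace:
`c = 1` → c = 1
`c -= 12` → c = -11
So c = -11

Answer: -11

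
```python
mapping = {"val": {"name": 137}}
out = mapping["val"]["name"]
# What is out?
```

Trace:
`mapping = {"val": {"name": 137}}` → mapping = {'val': {'name': 137}}
`out = mapping["val"]["name"]` → out = 137
So out = 137

Answer: 137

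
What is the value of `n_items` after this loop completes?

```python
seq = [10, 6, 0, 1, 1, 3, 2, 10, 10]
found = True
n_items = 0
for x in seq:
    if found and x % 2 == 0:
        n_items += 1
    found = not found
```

Count even values at even positions
`n_items` takes the values: 0 → 1 → 2 → 3 → 4

Answer: 4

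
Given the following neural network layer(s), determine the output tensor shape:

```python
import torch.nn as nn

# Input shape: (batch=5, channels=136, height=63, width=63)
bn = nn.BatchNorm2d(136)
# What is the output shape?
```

Input: (5, 136, 63, 63) -> Output: (5, 136, 63, 63)

Answer: (5, 136, 63, 63)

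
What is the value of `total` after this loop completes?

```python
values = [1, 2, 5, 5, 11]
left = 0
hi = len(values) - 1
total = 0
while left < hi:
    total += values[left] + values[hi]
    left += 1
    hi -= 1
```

Sum of pairs from ends
`total` takes the values: 0 → 12 → 19

Answer: 19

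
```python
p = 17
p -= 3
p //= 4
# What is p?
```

Trace:
`p = 17` → p = 17
`p -= 3` → p = 14
`p //= 4` → p = 3
So p = 3

Answer: 3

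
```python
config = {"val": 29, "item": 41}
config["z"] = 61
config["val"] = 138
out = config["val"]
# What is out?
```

Trace:
`config = {"val": 29, "item": 41}` → config = {'val': 29, 'item': 41}
`config["z"] = 61` → config = {'val': 29, 'item': 41, 'z': 61}
`config["val"] = 138` → config = {'val': 138, 'item': 41, 'z': 61}
`out = config["val"]` → out = 138
So out = 138

Answer: 138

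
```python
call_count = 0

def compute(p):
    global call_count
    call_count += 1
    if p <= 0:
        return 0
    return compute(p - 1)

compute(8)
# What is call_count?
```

Linear recursion stepping by 1: 9 calls from p=8 down to ≤0.

Answer: 9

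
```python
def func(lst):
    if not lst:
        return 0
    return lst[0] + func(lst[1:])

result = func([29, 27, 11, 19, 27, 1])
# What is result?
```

29 + 27 + 11 + 19 + 27 + 1 + 0 = 114

Answer: 114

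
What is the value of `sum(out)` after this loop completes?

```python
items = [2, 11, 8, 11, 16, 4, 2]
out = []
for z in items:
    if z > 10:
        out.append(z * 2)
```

Sum of doubled values > 10
`out` takes the values: [] → [22] → [22, 22] → [22, 22, 32]
So `sum(out)` = 76

Answer: 76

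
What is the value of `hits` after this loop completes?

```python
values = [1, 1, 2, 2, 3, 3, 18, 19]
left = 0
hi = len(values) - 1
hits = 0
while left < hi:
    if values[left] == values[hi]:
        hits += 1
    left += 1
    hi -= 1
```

Count matching pairs from ends
`hits` takes the values: 0

Answer: 0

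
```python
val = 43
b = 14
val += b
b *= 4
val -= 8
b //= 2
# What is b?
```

Trace:
`val = 43` → val = 43
`b = 14` → b = 14
`val += b` → val = 57
`b *= 4` → b = 56
`val -= 8` → val = 49
`b //= 2` → b = 28
So b = 28

Answer: 28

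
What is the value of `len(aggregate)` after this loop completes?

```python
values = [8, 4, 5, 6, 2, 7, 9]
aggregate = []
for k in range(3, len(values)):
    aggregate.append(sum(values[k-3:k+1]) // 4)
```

Number of 4-element averages
`aggregate` takes the values: [] → [5] → [5, 4] → [5, 4, 5] → [5, 4, 5, 6]
So `len(aggregate)` = 4

Answer: 4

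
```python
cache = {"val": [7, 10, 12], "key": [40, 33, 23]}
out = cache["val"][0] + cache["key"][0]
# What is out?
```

Trace:
`cache = {"val": [7, 10, 12], "key": [40, 33, 23]}` → cache = {'val': [7, 10, 12], 'key': [40, 33, 23]}
`out = cache["val"][0] + cache["key"][0]` → out = 47
So out = 47

Answer: 47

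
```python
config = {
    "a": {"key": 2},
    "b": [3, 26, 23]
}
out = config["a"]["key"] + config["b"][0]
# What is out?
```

Trace:
`config = { ...` → config = {'a': {'key': 2}, 'b': [3, 26, 23]}
`out = config["a"]["key"] + config["b"][0]` → out = 5
So out = 5

Answer: 5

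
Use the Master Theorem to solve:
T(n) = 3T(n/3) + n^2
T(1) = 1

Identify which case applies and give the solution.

a=3, b=3, f(n)=n^2. log_3(3) = 1. Since c=2 > 1 and the regularity condition holds (3(n/3)^2 = (3/3^2)n^2 with 3/3^2 < 1), Case 3 applies: T(n) = Θ(f(n)) = O(n^2).

Answer: O(n^2) - Case 3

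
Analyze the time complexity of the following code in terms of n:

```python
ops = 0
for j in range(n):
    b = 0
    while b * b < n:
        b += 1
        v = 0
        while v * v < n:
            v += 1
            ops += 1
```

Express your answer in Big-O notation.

Each loop level contributes: n × √n × √n. Multiplying the contributions gives O(n^2).

Answer: O(n^2)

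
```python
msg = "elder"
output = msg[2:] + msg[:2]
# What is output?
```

Trace:
`msg = "elder"` → msg = 'elder'
`output = msg[2:] + msg[:2]` → output = 'derel'
So output = 'derel'

Answer: 'derel'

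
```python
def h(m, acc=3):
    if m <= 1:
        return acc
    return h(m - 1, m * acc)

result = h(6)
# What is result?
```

Accumulator trace (n, acc): (6, 3) -> (5, 18) -> (4, 90) -> (3, 360) -> (2, 1080) -> (1, 2160) -> return 2160

Answer: 2160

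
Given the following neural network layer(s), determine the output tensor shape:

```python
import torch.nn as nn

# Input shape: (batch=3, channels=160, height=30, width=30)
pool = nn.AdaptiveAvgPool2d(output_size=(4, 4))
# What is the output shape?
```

Input: (3, 160, 30, 30) -> Output: (3, 160, 4, 4)

Answer: (3, 160, 4, 4)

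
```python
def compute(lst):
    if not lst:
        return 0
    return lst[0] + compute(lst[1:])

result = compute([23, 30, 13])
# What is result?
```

23 + 30 + 13 + 0 = 66

Answer: 66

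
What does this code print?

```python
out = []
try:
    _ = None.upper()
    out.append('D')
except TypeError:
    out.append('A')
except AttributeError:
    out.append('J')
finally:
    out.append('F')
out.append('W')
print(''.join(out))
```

Execution trace: 'J' (except AttributeError) → 'F' (finally) → 'W' (after the try/except). Output: JFW

Answer: JFW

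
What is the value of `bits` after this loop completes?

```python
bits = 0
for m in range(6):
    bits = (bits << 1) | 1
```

Build 6 consecutive 1-bits: 0b111111
`bits` takes the values: 0 → 1 → 3 → 7 → 15 → 31 → 63

Answer: 63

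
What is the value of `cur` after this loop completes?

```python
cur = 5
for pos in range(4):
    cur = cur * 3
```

Multiply by 3, 4 times: 5 * 3^4 = 405
`cur` takes the values: 5 → 15 → 45 → 135 → 405

Answer: 405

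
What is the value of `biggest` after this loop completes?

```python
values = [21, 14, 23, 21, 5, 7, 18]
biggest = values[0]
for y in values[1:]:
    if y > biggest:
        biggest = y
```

Maximum of [21, 14, 23, 21, 5, 7, 18]
`biggest` takes the values: 21 → 23

Answer: 23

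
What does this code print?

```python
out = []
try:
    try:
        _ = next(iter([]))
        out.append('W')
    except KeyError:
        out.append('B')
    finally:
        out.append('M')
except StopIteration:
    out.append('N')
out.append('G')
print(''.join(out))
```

Execution trace: 'M' (finally) → 'N' (outer except StopIteration) → 'G' (after the try/except). Output: MNG

Answer: MNG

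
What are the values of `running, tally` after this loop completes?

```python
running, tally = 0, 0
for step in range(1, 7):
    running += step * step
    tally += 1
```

Sum of squares and count
`running, tally` takes the values: (0, 0) → (1, 0) → (1, 1) → (5, 1) → (5, 2) → (14, 2) → (14, 3) → (30, 3) → (30, 4) → (55, 4) → (55, 5) → (91, 5) → (91, 6)

Answer: 91, 6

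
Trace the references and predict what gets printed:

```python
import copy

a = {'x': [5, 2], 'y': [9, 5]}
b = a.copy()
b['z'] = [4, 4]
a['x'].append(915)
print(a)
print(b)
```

Key concept: shallow copy of dict with mutable values.
Step by step:
`a = {'x': [5, 2], 'y': [9, 5]}` → a = {'x': [5, 2], 'y': [9, 5]}
`b = a.copy()` → b = {'x': [5, 2], 'y': [9, 5]}
`b['z'] = [4, 4]` → b = {'x': [5, 2], 'y': [9, 5], 'z': [4, 4]}
`a['x'].append(915)` → a = {'x': [5, 2, 915], 'y': [9, 5]}; b = {'x': [5, 2, 915], 'y': [9, 5], 'z': [4, 4]}
`print(a)` → prints {'x': [5, 2, 915], 'y': [9, 5]}
`print(b)` → prints {'x': [5, 2, 915], 'y': [9, 5], 'z': [4, 4]}

Answer:
{'x': [5, 2, 915], 'y': [9, 5]}
{'x': [5, 2, 915], 'y': [9, 5], 'z': [4, 4]}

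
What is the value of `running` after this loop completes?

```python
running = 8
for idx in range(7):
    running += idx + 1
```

Start at 8, add 1 to 7 = 36
`running` takes the values: 8 → 9 → 11 → 14 → 18 → 23 → 29 → 36

Answer: 36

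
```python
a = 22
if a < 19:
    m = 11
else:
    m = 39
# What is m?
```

Trace:
`a = 22` → a = 22
`if a < 19: ...` → a < 19 is False, take else branch → m = 39
So m = 39

Answer: 39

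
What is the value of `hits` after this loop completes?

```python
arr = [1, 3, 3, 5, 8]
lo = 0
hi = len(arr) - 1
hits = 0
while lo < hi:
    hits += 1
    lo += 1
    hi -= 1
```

Iterations until pointers meet (list length 5)
`hits` takes the values: 0 → 1 → 2

Answer: 2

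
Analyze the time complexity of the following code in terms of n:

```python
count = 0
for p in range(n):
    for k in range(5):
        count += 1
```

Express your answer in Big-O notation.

Each loop level contributes: n × 1. Multiplying the contributions gives O(n).

Answer: O(n)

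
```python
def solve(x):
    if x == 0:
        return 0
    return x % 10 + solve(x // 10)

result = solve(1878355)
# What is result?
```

Sum of digits of 1878355: 5 + 5 + 3 + 8 + 7 + 8 + 1 = 37

Answer: 37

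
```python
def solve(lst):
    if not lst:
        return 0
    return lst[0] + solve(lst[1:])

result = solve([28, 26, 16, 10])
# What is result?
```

28 + 26 + 16 + 10 + 0 = 80

Answer: 80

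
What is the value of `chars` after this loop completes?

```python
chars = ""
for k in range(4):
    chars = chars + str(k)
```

Concatenate digits 0 to 3
`chars` takes the values: "" → "0" → "01" → "012" → "0123"

Answer: "0123"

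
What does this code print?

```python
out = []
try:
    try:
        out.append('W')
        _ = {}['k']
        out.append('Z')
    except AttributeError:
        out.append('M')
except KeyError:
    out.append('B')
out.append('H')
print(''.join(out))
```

Execution trace: 'W' (try body) → 'B' (outer except KeyError) → 'H' (after the try/except). Output: WBH

Answer: WBH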